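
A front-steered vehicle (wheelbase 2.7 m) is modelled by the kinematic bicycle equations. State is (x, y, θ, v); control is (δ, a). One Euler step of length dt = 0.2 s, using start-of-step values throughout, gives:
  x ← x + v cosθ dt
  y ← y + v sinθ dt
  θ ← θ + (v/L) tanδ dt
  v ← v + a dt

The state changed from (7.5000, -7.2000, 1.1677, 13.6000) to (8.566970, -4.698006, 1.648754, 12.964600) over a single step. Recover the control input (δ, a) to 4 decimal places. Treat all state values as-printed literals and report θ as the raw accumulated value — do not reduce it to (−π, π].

δ = 0.4455, a = -3.1770

a = (v'−v)/dt = (-0.635400)/0.2 = -3.1770
Δθ = θ'−θ = 0.481054;  (v·dt/L) = 13.6000·0.2/2.7 = 1.007407
tan δ = Δθ·L/(v·dt) = 0.477517  →  δ = 0.4455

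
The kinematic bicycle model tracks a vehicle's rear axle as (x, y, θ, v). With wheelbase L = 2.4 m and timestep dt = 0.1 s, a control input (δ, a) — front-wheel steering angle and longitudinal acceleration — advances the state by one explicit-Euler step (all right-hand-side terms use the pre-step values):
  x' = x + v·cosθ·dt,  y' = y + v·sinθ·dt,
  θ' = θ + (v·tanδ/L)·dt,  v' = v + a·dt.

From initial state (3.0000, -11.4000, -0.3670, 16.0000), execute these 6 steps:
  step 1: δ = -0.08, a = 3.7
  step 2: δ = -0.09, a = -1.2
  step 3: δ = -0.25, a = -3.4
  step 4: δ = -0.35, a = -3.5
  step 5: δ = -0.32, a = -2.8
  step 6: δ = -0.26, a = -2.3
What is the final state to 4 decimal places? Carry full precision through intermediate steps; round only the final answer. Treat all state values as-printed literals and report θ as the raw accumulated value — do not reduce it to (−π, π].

after step 1 (δ=-0.08, a=3.7): (4.493453, -11.974107, -0.420447, 16.370000)
after step 2 (δ=-0.09, a=-1.2): (5.987881, -12.642279, -0.482001, 16.250000)
after step 3 (δ=-0.25, a=-3.4): (7.427743, -13.395554, -0.654889, 15.910000)
after step 4 (δ=-0.35, a=-3.5): (8.689590, -14.364586, -0.896872, 15.560000)
after step 5 (δ=-0.32, a=-2.8): (9.660622, -15.580411, -1.111723, 15.280000)
after step 6 (δ=-0.26, a=-2.3): (10.337705, -16.950208, -1.281090, 15.050000)

(10.3377, -16.9502, -1.2811, 15.0500)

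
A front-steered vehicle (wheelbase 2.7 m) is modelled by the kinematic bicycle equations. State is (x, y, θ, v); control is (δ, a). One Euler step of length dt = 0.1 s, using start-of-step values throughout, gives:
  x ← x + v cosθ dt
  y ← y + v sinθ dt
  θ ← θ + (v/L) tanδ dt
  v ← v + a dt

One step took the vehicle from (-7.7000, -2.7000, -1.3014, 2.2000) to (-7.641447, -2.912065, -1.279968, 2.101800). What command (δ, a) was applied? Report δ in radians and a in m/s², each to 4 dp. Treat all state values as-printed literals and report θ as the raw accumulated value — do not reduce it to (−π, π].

a = (v'−v)/dt = (-0.098200)/0.1 = -0.9820
Δθ = θ'−θ = 0.021432;  (v·dt/L) = 2.2000·0.1/2.7 = 0.081481
tan δ = Δθ·L/(v·dt) = 0.263029  →  δ = 0.2572

δ = 0.2572, a = -0.9820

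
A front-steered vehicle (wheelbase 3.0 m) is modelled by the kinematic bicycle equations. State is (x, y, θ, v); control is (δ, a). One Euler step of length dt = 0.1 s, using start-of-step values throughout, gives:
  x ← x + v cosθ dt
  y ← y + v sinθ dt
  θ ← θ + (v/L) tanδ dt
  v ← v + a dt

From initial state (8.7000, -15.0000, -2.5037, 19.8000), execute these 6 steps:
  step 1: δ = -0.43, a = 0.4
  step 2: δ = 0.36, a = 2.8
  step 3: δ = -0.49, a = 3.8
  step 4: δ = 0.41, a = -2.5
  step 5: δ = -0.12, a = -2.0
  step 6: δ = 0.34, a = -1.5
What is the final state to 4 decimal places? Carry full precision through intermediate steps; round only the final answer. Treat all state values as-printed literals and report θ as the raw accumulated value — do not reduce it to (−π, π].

(-2.0065, -20.2713, -2.4632, 19.9000)

after step 1 (δ=-0.43, a=0.4): (7.109362, -16.179098, -2.806390, 19.840000)
after step 2 (δ=0.36, a=2.8): (5.235784, -16.831756, -2.557462, 20.120000)
after step 3 (δ=-0.49, a=3.8): (3.557390, -17.941322, -2.915188, 20.500000)
after step 4 (δ=0.41, a=-2.5): (1.559707, -18.401497, -2.618190, 20.250000)
after step 5 (δ=-0.12, a=-2.0): (-0.194193, -19.413653, -2.699581, 20.050000)
after step 6 (δ=0.34, a=-1.5): (-2.006498, -20.271310, -2.463167, 19.900000)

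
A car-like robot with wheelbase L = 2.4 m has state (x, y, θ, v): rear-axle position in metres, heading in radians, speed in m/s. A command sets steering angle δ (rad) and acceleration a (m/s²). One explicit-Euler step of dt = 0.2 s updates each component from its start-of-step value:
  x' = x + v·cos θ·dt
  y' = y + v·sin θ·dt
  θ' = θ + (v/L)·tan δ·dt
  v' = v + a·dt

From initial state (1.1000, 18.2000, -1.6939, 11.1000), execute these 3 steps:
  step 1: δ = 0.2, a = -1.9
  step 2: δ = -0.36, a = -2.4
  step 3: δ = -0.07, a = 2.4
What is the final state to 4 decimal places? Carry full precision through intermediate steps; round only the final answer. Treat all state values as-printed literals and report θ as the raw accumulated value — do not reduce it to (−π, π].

(0.4155, 11.8845, -1.9025, 10.7200)

after step 1 (δ=0.2, a=-1.9): (0.827400, 15.996800, -1.506393, 10.720000)
after step 2 (δ=-0.36, a=-2.4): (0.965384, 13.857245, -1.842646, 10.240000)
after step 3 (δ=-0.07, a=2.4): (0.415468, 11.884456, -1.902478, 10.720000)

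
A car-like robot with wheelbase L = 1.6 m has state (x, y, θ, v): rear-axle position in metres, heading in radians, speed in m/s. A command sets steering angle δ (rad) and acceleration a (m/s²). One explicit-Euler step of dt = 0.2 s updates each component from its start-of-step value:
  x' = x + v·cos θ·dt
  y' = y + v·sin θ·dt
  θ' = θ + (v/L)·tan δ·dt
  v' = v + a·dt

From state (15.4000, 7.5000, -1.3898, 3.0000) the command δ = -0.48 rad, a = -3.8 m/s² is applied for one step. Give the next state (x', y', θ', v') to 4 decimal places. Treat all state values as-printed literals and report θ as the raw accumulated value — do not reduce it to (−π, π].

x' = 15.4000 + 3.0000·cos(-1.3898)·0.2 = 15.5080
y' = 7.5000 + 3.0000·sin(-1.3898)·0.2 = 6.9098
θ' = -1.3898 + (3.0000/1.6)·tan(-0.48)·0.2 = -1.5850
v' = 3.0000 − 3.8000·0.2 = 2.2400

(15.5080, 6.9098, -1.5850, 2.2400)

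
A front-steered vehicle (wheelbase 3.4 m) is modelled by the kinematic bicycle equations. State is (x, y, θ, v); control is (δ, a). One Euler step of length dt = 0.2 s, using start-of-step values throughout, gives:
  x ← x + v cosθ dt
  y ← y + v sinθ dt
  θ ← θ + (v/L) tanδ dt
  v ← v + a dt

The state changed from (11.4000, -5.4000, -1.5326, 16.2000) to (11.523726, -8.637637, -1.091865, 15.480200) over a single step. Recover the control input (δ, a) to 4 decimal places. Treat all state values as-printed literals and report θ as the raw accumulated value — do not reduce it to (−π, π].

a = (v'−v)/dt = (-0.719800)/0.2 = -3.5990
Δθ = θ'−θ = 0.440735;  (v·dt/L) = 16.2000·0.2/3.4 = 0.952941
tan δ = Δθ·L/(v·dt) = 0.462500  →  δ = 0.4332

δ = 0.4332, a = -3.5990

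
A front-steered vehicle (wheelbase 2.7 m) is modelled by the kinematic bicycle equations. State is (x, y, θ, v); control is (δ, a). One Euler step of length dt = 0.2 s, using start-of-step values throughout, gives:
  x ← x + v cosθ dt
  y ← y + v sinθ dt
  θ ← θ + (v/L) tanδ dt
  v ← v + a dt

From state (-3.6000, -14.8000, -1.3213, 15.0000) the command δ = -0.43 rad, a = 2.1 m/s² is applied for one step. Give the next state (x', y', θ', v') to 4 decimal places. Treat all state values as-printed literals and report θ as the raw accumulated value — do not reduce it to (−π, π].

x' = -3.6000 + 15.0000·cos(-1.3213)·0.2 = -2.8593
y' = -14.8000 + 15.0000·sin(-1.3213)·0.2 = -17.7071
θ' = -1.3213 + (15.0000/2.7)·tan(-0.43)·0.2 = -1.8309
v' = 15.0000 + 2.1000·0.2 = 15.4200

(-2.8593, -17.7071, -1.8309, 15.4200)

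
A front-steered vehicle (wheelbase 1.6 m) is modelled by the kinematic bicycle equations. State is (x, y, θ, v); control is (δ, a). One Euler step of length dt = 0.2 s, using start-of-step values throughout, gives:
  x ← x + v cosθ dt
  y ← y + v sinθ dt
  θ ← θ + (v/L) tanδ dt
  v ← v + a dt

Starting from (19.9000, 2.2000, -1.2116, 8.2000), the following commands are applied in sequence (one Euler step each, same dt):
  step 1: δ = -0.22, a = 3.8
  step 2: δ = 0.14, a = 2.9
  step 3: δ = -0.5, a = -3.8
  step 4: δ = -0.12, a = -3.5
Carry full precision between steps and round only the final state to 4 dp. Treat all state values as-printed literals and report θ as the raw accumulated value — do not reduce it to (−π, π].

after step 1 (δ=-0.22, a=3.8): (20.476496, 0.664665, -1.440810, 8.960000)
after step 2 (δ=0.14, a=2.9): (20.708776, -1.112217, -1.282977, 9.540000)
after step 3 (δ=-0.5, a=-3.8): (21.250384, -2.941732, -1.934443, 8.780000)
after step 4 (δ=-0.12, a=-3.5): (20.625801, -4.582900, -2.066779, 8.080000)

(20.6258, -4.5829, -2.0668, 8.0800)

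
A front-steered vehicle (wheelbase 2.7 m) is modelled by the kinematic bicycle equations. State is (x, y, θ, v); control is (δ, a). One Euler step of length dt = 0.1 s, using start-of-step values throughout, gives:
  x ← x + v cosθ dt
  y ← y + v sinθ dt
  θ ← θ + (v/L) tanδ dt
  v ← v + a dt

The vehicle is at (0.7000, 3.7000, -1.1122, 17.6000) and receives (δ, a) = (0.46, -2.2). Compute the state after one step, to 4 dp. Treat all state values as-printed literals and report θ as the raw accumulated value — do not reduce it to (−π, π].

x' = 0.7000 + 17.6000·cos(-1.1122)·0.1 = 1.4791
y' = 3.7000 + 17.6000·sin(-1.1122)·0.1 = 2.1219
θ' = -1.1122 + (17.6000/2.7)·tan(0.46)·0.1 = -0.7892
v' = 17.6000 − 2.2000·0.1 = 17.3800

(1.4791, 2.1219, -0.7892, 17.3800)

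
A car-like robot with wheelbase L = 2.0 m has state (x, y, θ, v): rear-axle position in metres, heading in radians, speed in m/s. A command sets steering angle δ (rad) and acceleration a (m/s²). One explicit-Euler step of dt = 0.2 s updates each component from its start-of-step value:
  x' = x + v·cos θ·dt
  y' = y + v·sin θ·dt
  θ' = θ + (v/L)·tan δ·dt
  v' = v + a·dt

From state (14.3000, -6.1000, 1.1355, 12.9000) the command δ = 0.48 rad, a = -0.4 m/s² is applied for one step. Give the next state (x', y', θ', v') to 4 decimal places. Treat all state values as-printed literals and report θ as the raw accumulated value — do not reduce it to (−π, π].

x' = 14.3000 + 12.9000·cos(1.1355)·0.2 = 15.3879
y' = -6.1000 + 12.9000·sin(1.1355)·0.2 = -3.7606
θ' = 1.1355 + (12.9000/2.0)·tan(0.48)·0.2 = 1.8071
v' = 12.9000 − 0.4000·0.2 = 12.8200

(15.3879, -3.7606, 1.8071, 12.8200)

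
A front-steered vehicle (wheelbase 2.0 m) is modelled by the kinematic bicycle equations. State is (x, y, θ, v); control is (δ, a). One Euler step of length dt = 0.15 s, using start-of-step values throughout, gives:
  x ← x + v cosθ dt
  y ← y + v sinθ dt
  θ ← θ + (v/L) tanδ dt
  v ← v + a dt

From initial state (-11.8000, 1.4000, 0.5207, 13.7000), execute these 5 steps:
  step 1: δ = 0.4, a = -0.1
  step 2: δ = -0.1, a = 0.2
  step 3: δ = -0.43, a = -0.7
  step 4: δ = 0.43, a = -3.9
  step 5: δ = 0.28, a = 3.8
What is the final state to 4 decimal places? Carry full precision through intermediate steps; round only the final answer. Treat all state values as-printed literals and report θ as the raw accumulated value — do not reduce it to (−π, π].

after step 1 (δ=0.4, a=-0.1): (-10.017347, 2.422337, 0.955120, 13.685000)
after step 2 (δ=-0.1, a=0.2): (-8.831862, 4.098167, 0.852139, 13.715000)
after step 3 (δ=-0.43, a=-0.7): (-7.477420, 5.646639, 0.380390, 13.610000)
after step 4 (δ=0.43, a=-3.9): (-5.581847, 6.404613, 0.848527, 13.025000)
after step 5 (δ=0.28, a=3.8): (-4.290245, 7.870527, 1.129432, 13.595000)

(-4.2902, 7.8705, 1.1294, 13.5950)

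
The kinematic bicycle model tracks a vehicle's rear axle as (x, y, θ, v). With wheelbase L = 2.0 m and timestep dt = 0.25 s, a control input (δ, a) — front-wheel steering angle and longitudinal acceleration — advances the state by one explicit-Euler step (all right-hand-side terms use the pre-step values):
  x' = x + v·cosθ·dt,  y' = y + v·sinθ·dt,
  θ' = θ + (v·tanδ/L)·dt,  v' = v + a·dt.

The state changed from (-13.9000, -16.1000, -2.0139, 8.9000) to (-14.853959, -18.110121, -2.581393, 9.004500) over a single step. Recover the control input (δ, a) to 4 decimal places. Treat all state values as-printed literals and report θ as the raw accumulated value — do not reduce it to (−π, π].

a = (v'−v)/dt = (0.104500)/0.25 = 0.4180
Δθ = θ'−θ = -0.567493;  (v·dt/L) = 8.9000·0.25/2.0 = 1.112500
tan δ = Δθ·L/(v·dt) = -0.510106  →  δ = -0.4717

δ = -0.4717, a = 0.4180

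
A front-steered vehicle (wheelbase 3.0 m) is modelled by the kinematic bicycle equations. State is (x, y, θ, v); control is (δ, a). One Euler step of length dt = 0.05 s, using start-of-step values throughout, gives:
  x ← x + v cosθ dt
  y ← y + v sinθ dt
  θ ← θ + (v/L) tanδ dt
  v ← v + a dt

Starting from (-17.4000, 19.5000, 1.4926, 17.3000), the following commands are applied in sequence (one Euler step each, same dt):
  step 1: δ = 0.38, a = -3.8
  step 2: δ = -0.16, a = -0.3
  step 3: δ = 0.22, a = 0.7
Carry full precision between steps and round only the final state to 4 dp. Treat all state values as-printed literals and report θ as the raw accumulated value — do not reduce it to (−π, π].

(-17.3563, 22.0720, 1.6255, 17.1300)

after step 1 (δ=0.38, a=-3.8): (-17.332429, 20.362357, 1.607764, 17.110000)
after step 2 (δ=-0.16, a=-0.3): (-17.364048, 21.217272, 1.561744, 17.095000)
after step 3 (δ=0.22, a=0.7): (-17.356310, 22.071987, 1.625457, 17.130000)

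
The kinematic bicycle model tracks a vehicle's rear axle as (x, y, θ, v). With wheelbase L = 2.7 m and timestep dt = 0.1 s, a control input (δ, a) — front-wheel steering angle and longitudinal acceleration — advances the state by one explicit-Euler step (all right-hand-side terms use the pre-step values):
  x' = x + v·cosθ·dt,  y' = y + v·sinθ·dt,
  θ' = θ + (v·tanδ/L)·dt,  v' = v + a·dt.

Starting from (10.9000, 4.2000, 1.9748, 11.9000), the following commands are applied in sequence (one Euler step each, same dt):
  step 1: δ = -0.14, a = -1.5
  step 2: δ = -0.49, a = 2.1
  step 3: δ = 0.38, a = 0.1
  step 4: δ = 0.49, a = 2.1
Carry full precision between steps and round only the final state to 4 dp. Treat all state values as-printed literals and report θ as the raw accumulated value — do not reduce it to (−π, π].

after step 1 (δ=-0.14, a=-1.5): (10.432208, 5.294198, 1.912690, 11.750000)
after step 2 (δ=-0.49, a=2.1): (10.038263, 6.401191, 1.680567, 11.960000)
after step 3 (δ=0.38, a=0.1): (9.907241, 7.589993, 1.857492, 11.970000)
after step 4 (δ=0.49, a=2.1): (9.568747, 8.738135, 2.093961, 12.180000)

(9.5687, 8.7381, 2.0940, 12.1800)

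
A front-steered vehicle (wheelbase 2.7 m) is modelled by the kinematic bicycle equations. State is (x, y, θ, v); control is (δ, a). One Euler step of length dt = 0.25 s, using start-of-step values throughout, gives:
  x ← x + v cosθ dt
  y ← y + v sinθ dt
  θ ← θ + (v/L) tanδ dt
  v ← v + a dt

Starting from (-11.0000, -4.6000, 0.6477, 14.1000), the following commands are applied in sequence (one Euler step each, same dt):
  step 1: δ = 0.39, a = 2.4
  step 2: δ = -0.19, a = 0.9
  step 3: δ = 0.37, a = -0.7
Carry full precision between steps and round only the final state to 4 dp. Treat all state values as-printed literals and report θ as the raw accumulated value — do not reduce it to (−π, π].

(-4.5510, 3.9052, 1.4586, 14.7500)

after step 1 (δ=0.39, a=2.4): (-8.188905, -2.473178, 1.184355, 14.700000)
after step 2 (δ=-0.19, a=0.9): (-6.803818, 0.930814, 0.922586, 14.925000)
after step 3 (δ=0.37, a=-0.7): (-4.551037, 3.905239, 1.458592, 14.750000)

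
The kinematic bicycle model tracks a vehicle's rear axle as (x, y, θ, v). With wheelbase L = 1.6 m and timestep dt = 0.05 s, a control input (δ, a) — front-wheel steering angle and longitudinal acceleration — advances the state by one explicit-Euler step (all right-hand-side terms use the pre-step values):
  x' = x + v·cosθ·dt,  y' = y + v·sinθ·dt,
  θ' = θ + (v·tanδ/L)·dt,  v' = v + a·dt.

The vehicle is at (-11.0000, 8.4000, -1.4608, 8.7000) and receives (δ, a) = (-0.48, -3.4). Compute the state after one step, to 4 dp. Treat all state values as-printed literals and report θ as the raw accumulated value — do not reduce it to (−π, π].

(-10.9522, 7.9676, -1.6023, 8.5300)

x' = -11.0000 + 8.7000·cos(-1.4608)·0.05 = -10.9522
y' = 8.4000 + 8.7000·sin(-1.4608)·0.05 = 7.9676
θ' = -1.4608 + (8.7000/1.6)·tan(-0.48)·0.05 = -1.6023
v' = 8.7000 − 3.4000·0.05 = 8.5300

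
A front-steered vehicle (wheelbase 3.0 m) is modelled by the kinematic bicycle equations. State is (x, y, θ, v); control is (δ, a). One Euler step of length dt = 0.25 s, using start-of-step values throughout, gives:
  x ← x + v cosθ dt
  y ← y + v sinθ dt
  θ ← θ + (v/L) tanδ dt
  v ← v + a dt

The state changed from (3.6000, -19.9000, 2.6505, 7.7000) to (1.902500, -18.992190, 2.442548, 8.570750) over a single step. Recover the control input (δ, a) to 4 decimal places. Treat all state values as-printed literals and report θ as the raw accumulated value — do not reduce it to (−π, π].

δ = -0.3134, a = 3.4830

a = (v'−v)/dt = (0.870750)/0.25 = 3.4830
Δθ = θ'−θ = -0.207952;  (v·dt/L) = 7.7000·0.25/3.0 = 0.641667
tan δ = Δθ·L/(v·dt) = -0.324081  →  δ = -0.3134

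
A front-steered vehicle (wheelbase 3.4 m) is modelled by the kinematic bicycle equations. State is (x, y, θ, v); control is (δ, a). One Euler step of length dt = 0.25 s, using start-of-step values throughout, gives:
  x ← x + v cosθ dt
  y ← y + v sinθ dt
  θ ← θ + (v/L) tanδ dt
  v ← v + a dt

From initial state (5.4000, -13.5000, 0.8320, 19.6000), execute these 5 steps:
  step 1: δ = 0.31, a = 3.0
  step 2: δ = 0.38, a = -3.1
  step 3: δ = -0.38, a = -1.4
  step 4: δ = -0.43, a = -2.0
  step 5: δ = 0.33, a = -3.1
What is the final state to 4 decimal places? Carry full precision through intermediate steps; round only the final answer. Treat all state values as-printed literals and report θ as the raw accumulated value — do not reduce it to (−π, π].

after step 1 (δ=0.31, a=3.0): (8.699653, -9.877530, 1.293648, 20.350000)
after step 2 (δ=0.38, a=-3.1): (10.091661, -4.984170, 1.891299, 19.575000)
after step 3 (δ=-0.38, a=-1.4): (8.549916, -0.339624, 1.316409, 19.225000)
after step 4 (δ=-0.43, a=-2.0): (9.759420, 4.311950, 0.668101, 18.725000)
after step 5 (δ=0.33, a=-3.1): (13.434199, 7.211968, 1.139702, 17.950000)

(13.4342, 7.2120, 1.1397, 17.9500)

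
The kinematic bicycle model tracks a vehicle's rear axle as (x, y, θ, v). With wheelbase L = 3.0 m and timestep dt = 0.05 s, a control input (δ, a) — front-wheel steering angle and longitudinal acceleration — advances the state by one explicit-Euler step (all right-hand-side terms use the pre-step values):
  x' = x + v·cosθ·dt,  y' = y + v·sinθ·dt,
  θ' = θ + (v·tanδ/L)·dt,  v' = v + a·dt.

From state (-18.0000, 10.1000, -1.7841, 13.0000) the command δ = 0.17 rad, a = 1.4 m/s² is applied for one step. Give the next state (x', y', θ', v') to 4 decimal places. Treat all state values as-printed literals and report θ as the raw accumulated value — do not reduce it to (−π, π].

x' = -18.0000 + 13.0000·cos(-1.7841)·0.05 = -18.1376
y' = 10.1000 + 13.0000·sin(-1.7841)·0.05 = 9.4647
θ' = -1.7841 + (13.0000/3.0)·tan(0.17)·0.05 = -1.7469
v' = 13.0000 + 1.4000·0.05 = 13.0700

(-18.1376, 9.4647, -1.7469, 13.0700)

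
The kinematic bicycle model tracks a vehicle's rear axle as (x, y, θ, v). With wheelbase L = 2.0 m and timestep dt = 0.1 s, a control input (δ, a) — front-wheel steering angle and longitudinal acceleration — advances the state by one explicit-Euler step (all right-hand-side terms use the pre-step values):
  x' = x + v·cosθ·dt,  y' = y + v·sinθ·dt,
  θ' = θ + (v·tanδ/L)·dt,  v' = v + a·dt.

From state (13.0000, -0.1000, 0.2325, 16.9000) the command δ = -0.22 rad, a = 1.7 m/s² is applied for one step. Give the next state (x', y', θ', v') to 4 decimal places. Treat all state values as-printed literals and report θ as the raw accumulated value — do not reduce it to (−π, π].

(14.6445, 0.2894, 0.0435, 17.0700)

x' = 13.0000 + 16.9000·cos(0.2325)·0.1 = 14.6445
y' = -0.1000 + 16.9000·sin(0.2325)·0.1 = 0.2894
θ' = 0.2325 + (16.9000/2.0)·tan(-0.22)·0.1 = 0.0435
v' = 16.9000 + 1.7000·0.1 = 17.0700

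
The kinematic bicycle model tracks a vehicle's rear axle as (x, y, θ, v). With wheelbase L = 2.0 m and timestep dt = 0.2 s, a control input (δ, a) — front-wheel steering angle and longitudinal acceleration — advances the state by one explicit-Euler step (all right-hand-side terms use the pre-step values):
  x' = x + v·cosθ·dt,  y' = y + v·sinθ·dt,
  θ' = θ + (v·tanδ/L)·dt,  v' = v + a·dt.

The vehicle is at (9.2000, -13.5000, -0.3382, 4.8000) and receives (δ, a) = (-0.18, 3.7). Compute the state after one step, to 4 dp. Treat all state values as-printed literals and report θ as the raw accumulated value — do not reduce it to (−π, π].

x' = 9.2000 + 4.8000·cos(-0.3382)·0.2 = 10.1056
y' = -13.5000 + 4.8000·sin(-0.3382)·0.2 = -13.8185
θ' = -0.3382 + (4.8000/2.0)·tan(-0.18)·0.2 = -0.4255
v' = 4.8000 + 3.7000·0.2 = 5.5400

(10.1056, -13.8185, -0.4255, 5.5400)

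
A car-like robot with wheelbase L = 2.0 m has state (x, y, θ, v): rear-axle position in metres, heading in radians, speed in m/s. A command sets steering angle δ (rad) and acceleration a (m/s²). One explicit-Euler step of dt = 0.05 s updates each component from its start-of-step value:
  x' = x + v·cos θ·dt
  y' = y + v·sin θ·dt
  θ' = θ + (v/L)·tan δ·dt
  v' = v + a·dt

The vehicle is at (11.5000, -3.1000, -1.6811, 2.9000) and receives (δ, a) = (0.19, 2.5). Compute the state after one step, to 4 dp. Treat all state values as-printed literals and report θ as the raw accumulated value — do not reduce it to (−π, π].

x' = 11.5000 + 2.9000·cos(-1.6811)·0.05 = 11.4840
y' = -3.1000 + 2.9000·sin(-1.6811)·0.05 = -3.2441
θ' = -1.6811 + (2.9000/2.0)·tan(0.19)·0.05 = -1.6672
v' = 2.9000 + 2.5000·0.05 = 3.0250

(11.4840, -3.2441, -1.6672, 3.0250)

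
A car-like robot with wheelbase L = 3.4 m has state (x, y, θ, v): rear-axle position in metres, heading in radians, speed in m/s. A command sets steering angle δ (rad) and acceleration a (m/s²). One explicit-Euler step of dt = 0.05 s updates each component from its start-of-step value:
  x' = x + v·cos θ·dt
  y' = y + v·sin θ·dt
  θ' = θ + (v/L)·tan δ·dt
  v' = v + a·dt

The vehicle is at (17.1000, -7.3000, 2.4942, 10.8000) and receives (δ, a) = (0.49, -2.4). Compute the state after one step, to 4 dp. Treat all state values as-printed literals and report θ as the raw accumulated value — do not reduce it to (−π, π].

(16.6693, -6.9743, 2.5789, 10.6800)

x' = 17.1000 + 10.8000·cos(2.4942)·0.05 = 16.6693
y' = -7.3000 + 10.8000·sin(2.4942)·0.05 = -6.9743
θ' = 2.4942 + (10.8000/3.4)·tan(0.49)·0.05 = 2.5789
v' = 10.8000 − 2.4000·0.05 = 10.6800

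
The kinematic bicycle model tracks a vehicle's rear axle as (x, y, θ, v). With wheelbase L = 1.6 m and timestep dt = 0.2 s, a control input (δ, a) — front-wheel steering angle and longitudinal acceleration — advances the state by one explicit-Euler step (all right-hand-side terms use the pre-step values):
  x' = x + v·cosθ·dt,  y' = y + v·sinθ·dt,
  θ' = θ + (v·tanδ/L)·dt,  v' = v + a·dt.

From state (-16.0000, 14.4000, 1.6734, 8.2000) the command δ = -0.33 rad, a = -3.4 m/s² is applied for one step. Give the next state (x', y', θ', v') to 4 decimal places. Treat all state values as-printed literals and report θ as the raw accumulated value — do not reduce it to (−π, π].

(-16.1680, 16.0314, 1.3223, 7.5200)

x' = -16.0000 + 8.2000·cos(1.6734)·0.2 = -16.1680
y' = 14.4000 + 8.2000·sin(1.6734)·0.2 = 16.0314
θ' = 1.6734 + (8.2000/1.6)·tan(-0.33)·0.2 = 1.3223
v' = 8.2000 − 3.4000·0.2 = 7.5200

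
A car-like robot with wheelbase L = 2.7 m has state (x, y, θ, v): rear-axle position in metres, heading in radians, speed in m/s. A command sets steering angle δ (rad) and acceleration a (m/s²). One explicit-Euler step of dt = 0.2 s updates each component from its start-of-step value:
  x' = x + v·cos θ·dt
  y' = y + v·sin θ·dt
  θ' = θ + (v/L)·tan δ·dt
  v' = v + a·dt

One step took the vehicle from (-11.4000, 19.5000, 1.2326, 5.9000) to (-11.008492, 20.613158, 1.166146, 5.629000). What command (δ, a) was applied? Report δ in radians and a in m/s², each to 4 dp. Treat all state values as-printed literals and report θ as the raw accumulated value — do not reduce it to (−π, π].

a = (v'−v)/dt = (-0.271000)/0.2 = -1.3550
Δθ = θ'−θ = -0.066454;  (v·dt/L) = 5.9000·0.2/2.7 = 0.437037
tan δ = Δθ·L/(v·dt) = -0.152056  →  δ = -0.1509

δ = -0.1509, a = -1.3550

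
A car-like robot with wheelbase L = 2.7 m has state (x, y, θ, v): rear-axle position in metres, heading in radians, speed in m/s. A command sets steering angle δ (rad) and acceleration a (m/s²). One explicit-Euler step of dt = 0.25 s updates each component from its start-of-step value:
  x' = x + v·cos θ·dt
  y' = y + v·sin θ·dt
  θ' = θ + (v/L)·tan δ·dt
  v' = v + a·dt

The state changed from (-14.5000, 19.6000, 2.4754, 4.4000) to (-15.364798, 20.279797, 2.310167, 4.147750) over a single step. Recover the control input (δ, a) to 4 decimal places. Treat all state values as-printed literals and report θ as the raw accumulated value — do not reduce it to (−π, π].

δ = -0.3853, a = -1.0090

a = (v'−v)/dt = (-0.252250)/0.25 = -1.0090
Δθ = θ'−θ = -0.165233;  (v·dt/L) = 4.4000·0.25/2.7 = 0.407407
tan δ = Δθ·L/(v·dt) = -0.405572  →  δ = -0.3853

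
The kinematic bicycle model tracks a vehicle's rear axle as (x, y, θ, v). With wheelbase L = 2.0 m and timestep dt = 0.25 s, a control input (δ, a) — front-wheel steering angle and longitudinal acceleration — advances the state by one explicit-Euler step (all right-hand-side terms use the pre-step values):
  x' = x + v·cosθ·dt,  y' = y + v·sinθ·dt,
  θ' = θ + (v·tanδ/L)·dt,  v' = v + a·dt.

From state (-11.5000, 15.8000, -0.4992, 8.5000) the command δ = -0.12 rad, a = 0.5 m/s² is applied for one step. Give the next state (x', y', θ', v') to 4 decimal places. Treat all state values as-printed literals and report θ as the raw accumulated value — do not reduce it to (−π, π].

(-9.6343, 14.7827, -0.6273, 8.6250)

x' = -11.5000 + 8.5000·cos(-0.4992)·0.25 = -9.6343
y' = 15.8000 + 8.5000·sin(-0.4992)·0.25 = 14.7827
θ' = -0.4992 + (8.5000/2.0)·tan(-0.12)·0.25 = -0.6273
v' = 8.5000 + 0.5000·0.25 = 8.6250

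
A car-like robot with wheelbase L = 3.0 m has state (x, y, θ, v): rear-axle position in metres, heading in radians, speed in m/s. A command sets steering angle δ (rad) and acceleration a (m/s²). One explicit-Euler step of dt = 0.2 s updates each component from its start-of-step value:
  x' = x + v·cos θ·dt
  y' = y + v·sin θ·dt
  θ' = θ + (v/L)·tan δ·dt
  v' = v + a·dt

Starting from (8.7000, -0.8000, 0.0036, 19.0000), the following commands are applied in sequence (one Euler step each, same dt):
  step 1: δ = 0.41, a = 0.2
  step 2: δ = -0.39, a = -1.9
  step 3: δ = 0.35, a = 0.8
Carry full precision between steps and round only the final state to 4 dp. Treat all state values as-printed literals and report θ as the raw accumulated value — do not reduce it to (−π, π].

(19.4682, 1.3382, 0.4865, 18.8200)

after step 1 (δ=0.41, a=0.2): (12.499975, -0.786320, 0.554133, 19.040000)
after step 2 (δ=-0.39, a=-1.9): (15.738135, 1.217473, 0.032367, 18.660000)
after step 3 (δ=0.35, a=0.8): (19.468180, 1.338246, 0.486463, 18.820000)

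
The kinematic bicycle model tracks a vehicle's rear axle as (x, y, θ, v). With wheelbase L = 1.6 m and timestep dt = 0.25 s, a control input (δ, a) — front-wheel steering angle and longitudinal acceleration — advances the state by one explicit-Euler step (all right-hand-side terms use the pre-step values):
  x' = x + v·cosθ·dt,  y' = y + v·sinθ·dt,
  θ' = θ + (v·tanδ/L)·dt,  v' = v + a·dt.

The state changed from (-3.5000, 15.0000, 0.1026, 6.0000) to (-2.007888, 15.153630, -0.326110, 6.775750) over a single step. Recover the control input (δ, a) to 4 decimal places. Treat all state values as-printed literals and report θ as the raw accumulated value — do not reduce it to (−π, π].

a = (v'−v)/dt = (0.775750)/0.25 = 3.1030
Δθ = θ'−θ = -0.428710;  (v·dt/L) = 6.0000·0.25/1.6 = 0.937500
tan δ = Δθ·L/(v·dt) = -0.457291  →  δ = -0.4289

δ = -0.4289, a = 3.1030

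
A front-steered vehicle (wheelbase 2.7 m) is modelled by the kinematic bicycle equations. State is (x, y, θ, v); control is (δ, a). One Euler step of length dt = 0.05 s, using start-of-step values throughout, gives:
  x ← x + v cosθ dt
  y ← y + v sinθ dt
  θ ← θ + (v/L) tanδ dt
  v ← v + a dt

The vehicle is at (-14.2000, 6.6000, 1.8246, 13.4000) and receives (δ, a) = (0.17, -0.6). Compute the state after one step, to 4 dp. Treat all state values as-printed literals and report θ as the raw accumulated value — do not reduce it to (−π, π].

x' = -14.2000 + 13.4000·cos(1.8246)·0.05 = -14.3682
y' = 6.6000 + 13.4000·sin(1.8246)·0.05 = 7.2485
θ' = 1.8246 + (13.4000/2.7)·tan(0.17)·0.05 = 1.8672
v' = 13.4000 − 0.6000·0.05 = 13.3700

(-14.3682, 7.2485, 1.8672, 13.3700)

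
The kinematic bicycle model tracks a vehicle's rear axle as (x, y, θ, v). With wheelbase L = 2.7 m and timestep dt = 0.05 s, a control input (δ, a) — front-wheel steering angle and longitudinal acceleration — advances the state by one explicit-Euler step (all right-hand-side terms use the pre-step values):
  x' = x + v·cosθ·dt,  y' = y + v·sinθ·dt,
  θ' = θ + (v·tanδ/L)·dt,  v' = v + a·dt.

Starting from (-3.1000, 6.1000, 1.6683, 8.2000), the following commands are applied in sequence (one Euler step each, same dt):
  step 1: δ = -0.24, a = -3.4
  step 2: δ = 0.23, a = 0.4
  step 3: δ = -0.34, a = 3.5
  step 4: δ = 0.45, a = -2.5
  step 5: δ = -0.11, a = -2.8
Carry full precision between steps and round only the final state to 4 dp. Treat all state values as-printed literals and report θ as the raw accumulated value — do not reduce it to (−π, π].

after step 1 (δ=-0.24, a=-3.4): (-3.139913, 6.508053, 1.631139, 8.030000)
after step 2 (δ=0.23, a=0.4): (-3.164126, 6.908822, 1.665957, 8.050000)
after step 3 (δ=-0.34, a=3.5): (-3.202371, 7.309501, 1.613224, 8.225000)
after step 4 (δ=0.45, a=-2.5): (-3.219814, 7.720381, 1.686801, 8.100000)
after step 5 (δ=-0.11, a=-2.8): (-3.266690, 8.122659, 1.670234, 7.960000)

(-3.2667, 8.1227, 1.6702, 7.9600)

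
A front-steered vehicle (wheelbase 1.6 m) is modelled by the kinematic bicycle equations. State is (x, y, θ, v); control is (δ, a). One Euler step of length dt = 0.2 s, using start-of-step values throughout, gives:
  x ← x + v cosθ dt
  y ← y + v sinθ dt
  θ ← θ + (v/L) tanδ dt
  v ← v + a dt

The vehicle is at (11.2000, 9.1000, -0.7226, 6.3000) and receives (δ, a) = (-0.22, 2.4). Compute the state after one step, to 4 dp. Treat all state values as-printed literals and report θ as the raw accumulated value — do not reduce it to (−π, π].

(12.1451, 8.2667, -0.8987, 6.7800)

x' = 11.2000 + 6.3000·cos(-0.7226)·0.2 = 12.1451
y' = 9.1000 + 6.3000·sin(-0.7226)·0.2 = 8.2667
θ' = -0.7226 + (6.3000/1.6)·tan(-0.22)·0.2 = -0.8987
v' = 6.3000 + 2.4000·0.2 = 6.7800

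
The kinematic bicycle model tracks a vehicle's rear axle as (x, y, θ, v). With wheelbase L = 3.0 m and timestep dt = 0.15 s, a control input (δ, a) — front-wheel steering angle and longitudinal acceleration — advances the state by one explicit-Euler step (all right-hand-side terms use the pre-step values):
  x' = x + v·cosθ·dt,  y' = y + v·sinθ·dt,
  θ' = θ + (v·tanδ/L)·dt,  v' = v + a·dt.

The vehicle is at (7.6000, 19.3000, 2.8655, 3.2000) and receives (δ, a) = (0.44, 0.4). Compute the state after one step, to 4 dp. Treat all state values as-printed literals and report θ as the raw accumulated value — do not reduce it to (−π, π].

x' = 7.6000 + 3.2000·cos(2.8655)·0.15 = 7.1382
y' = 19.3000 + 3.2000·sin(2.8655)·0.15 = 19.4308
θ' = 2.8655 + (3.2000/3.0)·tan(0.44)·0.15 = 2.9408
v' = 3.2000 + 0.4000·0.15 = 3.2600

(7.1382, 19.4308, 2.9408, 3.2600)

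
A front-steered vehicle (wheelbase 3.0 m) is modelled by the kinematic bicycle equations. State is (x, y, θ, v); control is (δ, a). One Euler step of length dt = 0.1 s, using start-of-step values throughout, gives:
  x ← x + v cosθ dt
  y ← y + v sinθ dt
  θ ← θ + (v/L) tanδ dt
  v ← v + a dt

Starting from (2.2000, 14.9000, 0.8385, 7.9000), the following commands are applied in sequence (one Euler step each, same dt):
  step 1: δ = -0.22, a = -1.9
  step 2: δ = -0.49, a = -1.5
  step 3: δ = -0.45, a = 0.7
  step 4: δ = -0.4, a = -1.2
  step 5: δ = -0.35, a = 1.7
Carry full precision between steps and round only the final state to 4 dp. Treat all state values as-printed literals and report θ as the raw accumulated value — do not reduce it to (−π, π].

(5.2314, 17.1638, 0.3219, 7.6800)

after step 1 (δ=-0.22, a=-1.9): (2.728177, 15.487476, 0.779614, 7.710000)
after step 2 (δ=-0.49, a=-1.5): (3.276501, 16.029493, 0.642533, 7.560000)
after step 3 (δ=-0.45, a=0.7): (3.881740, 16.482507, 0.520803, 7.630000)
after step 4 (δ=-0.4, a=-1.2): (4.543582, 16.862158, 0.413273, 7.510000)
after step 5 (δ=-0.35, a=1.7): (5.231356, 17.163766, 0.321894, 7.680000)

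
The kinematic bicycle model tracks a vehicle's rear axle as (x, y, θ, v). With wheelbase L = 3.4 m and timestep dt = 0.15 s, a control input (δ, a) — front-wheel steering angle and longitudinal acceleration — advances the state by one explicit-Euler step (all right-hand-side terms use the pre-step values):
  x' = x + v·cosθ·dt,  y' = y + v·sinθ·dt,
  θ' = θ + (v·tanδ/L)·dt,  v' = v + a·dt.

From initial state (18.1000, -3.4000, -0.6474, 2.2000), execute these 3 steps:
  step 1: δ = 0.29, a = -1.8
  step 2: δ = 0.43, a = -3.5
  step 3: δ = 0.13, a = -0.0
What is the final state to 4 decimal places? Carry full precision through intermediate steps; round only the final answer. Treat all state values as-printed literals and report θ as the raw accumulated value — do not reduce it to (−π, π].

(18.7755, -3.8823, -0.5713, 1.4050)

after step 1 (δ=0.29, a=-1.8): (18.363226, -3.599028, -0.618436, 1.930000)
after step 2 (δ=0.43, a=-3.5): (18.599107, -3.766869, -0.579386, 1.405000)
after step 3 (δ=0.13, a=-0.0): (18.775462, -3.882257, -0.571282, 1.405000)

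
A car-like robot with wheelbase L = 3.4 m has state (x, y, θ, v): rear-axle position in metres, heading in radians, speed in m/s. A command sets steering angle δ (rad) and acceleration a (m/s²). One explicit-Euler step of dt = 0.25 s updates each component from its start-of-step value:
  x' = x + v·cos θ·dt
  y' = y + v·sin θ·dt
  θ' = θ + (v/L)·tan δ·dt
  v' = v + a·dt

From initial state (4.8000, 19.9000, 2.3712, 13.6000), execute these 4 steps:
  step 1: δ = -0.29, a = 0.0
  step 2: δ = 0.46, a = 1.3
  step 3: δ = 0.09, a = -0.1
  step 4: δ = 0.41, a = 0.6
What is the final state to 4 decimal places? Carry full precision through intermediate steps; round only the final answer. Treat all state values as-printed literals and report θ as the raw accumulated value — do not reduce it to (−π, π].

after step 1 (δ=-0.29, a=0.0): (2.360033, 22.267818, 2.072787, 13.600000)
after step 2 (δ=0.46, a=1.3): (0.724049, 25.248348, 2.568236, 13.925000)
after step 3 (δ=0.09, a=-0.1): (-2.200496, 27.136769, 2.660636, 13.900000)
after step 4 (δ=0.41, a=0.6): (-5.281268, 28.744399, 3.104855, 14.050000)

(-5.2813, 28.7444, 3.1049, 14.0500)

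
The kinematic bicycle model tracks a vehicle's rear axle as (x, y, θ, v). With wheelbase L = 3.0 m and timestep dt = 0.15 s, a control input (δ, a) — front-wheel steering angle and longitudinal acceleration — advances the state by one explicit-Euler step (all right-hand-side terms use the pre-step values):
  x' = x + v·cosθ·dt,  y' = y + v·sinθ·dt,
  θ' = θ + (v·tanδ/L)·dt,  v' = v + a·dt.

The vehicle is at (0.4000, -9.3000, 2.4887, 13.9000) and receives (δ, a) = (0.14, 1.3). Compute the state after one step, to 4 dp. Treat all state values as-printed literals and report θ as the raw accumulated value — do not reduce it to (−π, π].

(-1.2562, -8.0334, 2.5866, 14.0950)

x' = 0.4000 + 13.9000·cos(2.4887)·0.15 = -1.2562
y' = -9.3000 + 13.9000·sin(2.4887)·0.15 = -8.0334
θ' = 2.4887 + (13.9000/3.0)·tan(0.14)·0.15 = 2.5866
v' = 13.9000 + 1.3000·0.15 = 14.0950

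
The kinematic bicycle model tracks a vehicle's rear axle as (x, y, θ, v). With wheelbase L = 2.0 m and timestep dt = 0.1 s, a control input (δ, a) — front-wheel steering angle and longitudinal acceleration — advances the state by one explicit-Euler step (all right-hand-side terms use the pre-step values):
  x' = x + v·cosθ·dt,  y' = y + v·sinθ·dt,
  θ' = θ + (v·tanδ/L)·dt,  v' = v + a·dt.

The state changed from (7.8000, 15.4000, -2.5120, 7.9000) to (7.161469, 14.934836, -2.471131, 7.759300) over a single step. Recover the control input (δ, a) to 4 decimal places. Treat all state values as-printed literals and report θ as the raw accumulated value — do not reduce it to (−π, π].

δ = 0.1031, a = -1.4070

a = (v'−v)/dt = (-0.140700)/0.1 = -1.4070
Δθ = θ'−θ = 0.040869;  (v·dt/L) = 7.9000·0.1/2.0 = 0.395000
tan δ = Δθ·L/(v·dt) = 0.103466  →  δ = 0.1031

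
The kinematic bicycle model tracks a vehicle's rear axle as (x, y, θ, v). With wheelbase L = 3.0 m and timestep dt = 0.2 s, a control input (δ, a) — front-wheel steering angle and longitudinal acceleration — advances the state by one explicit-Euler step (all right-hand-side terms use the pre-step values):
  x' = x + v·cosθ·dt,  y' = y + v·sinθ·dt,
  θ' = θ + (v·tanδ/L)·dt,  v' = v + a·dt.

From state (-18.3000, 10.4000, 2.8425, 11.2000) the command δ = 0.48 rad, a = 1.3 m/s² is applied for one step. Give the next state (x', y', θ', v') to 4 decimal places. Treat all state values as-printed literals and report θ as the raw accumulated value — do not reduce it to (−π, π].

x' = -18.3000 + 11.2000·cos(2.8425)·0.2 = -20.4406
y' = 10.4000 + 11.2000·sin(2.8425)·0.2 = 11.0600
θ' = 2.8425 + (11.2000/3.0)·tan(0.48)·0.2 = 3.2312
v' = 11.2000 + 1.3000·0.2 = 11.4600

(-20.4406, 11.0600, 3.2312, 11.4600)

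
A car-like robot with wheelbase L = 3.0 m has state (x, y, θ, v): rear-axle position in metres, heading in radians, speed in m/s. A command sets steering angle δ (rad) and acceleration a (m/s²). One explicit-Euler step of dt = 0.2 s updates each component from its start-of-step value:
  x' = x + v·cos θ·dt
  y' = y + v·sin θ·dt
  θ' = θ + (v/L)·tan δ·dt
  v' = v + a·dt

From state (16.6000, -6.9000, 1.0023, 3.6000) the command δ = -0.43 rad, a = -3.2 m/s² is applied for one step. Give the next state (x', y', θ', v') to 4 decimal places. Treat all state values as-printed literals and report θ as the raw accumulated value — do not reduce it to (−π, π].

x' = 16.6000 + 3.6000·cos(1.0023)·0.2 = 16.9876
y' = -6.9000 + 3.6000·sin(1.0023)·0.2 = -6.2932
θ' = 1.0023 + (3.6000/3.0)·tan(-0.43)·0.2 = 0.8922
v' = 3.6000 − 3.2000·0.2 = 2.9600

(16.9876, -6.2932, 0.8922, 2.9600)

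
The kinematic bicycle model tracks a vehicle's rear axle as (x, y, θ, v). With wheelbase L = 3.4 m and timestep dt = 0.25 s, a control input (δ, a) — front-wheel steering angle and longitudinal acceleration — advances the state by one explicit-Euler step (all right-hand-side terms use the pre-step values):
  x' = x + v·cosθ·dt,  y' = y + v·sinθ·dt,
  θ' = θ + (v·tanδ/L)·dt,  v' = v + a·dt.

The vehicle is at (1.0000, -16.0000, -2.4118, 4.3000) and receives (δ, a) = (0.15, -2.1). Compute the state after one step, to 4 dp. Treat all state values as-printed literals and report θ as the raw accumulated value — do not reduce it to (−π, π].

(0.1988, -16.7167, -2.3640, 3.7750)

x' = 1.0000 + 4.3000·cos(-2.4118)·0.25 = 0.1988
y' = -16.0000 + 4.3000·sin(-2.4118)·0.25 = -16.7167
θ' = -2.4118 + (4.3000/3.4)·tan(0.15)·0.25 = -2.3640
v' = 4.3000 − 2.1000·0.25 = 3.7750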